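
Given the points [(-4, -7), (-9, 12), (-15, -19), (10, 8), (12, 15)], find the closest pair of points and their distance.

Computing all pairwise distances among 5 points:

d((-4, -7), (-9, 12)) = 19.6469
d((-4, -7), (-15, -19)) = 16.2788
d((-4, -7), (10, 8)) = 20.5183
d((-4, -7), (12, 15)) = 27.2029
d((-9, 12), (-15, -19)) = 31.5753
d((-9, 12), (10, 8)) = 19.4165
d((-9, 12), (12, 15)) = 21.2132
d((-15, -19), (10, 8)) = 36.7967
d((-15, -19), (12, 15)) = 43.4166
d((10, 8), (12, 15)) = 7.2801 <-- minimum

Closest pair: (10, 8) and (12, 15) with distance 7.2801

The closest pair is (10, 8) and (12, 15) with Euclidean distance 7.2801. For 5 points, brute-force pairwise comparison is shown above. For large n, the divide-and-conquer algorithm (sort by x, recurse on halves, check the dividing strip) achieves O(n log n).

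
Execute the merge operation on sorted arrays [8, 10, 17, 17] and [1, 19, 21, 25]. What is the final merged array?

Merging process:

Compare 8 vs 1: take 1 from right. Merged: [1]
Compare 8 vs 19: take 8 from left. Merged: [1, 8]
Compare 10 vs 19: take 10 from left. Merged: [1, 8, 10]
Compare 17 vs 19: take 17 from left. Merged: [1, 8, 10, 17]
Compare 17 vs 19: take 17 from left. Merged: [1, 8, 10, 17, 17]
Append remaining from right: [19, 21, 25]. Merged: [1, 8, 10, 17, 17, 19, 21, 25]

Final merged array: [1, 8, 10, 17, 17, 19, 21, 25]
Total comparisons: 5

The merged array is [1, 8, 10, 17, 17, 19, 21, 25], requiring 5 comparisons. The merge step runs in O(n) time where n is the total number of elements.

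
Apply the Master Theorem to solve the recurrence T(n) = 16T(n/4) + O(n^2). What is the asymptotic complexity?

Master Theorem for T(n) = 16T(n/4) + O(n^2):

a = 16, b = 4, c = 2
log_b(a) = log_4(16) = 2.0000

Case 2: c = 2 = log_4(16) = 2.0000
T(n) = O(n^2 log n) = O(n^2 log n)

For T(n) = 16T(n/4) + O(n^2): log_4(16) = 2.0000. This is Case 2 of the Master Theorem (c = log_b(a), equal work at all levels), giving O(n^2 log n).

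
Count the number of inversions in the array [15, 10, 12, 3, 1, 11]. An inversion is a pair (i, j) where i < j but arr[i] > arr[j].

Finding inversions in [15, 10, 12, 3, 1, 11]:

(0, 1): arr[0]=15 > arr[1]=10
(0, 2): arr[0]=15 > arr[2]=12
(0, 3): arr[0]=15 > arr[3]=3
(0, 4): arr[0]=15 > arr[4]=1
(0, 5): arr[0]=15 > arr[5]=11
(1, 3): arr[1]=10 > arr[3]=3
(1, 4): arr[1]=10 > arr[4]=1
(2, 3): arr[2]=12 > arr[3]=3
(2, 4): arr[2]=12 > arr[4]=1
(2, 5): arr[2]=12 > arr[5]=11
(3, 4): arr[3]=3 > arr[4]=1

Total inversions: 11

The array has 11 inversion(s): (0,1), (0,2), (0,3), (0,4), (0,5), (1,3), (1,4), (2,3), (2,4), (2,5), (3,4). Each pair (i,j) satisfies i < j and arr[i] > arr[j].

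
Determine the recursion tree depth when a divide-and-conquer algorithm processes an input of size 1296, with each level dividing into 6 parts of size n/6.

For divide and conquer with division factor 6:

Problem sizes at each level:
Level 0: 1296
Level 1: 216
Level 2: 36
Level 3: 6
Level 4: 1

The root is level 0 and the size-1 base case is level 4 (the tree spans levels 0 through 4, i.e. 5 levels counting the root), so the depth is the number of divisions: log_6(1296) = 4

The recursion tree depth is log_6(1296) = 4. At each level, the problem size is divided by 6, so it takes 4 divisions to reduce to a base case of size 1. The algorithm makes 6 recursive calls at each level.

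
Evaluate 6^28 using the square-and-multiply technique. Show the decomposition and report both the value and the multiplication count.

Computing 6^28 by squaring (build up from 6^1; each line after the first costs one multiplication):

6^1 = 6
6^2 = (6^1)^2 = 6^2 = 36
6^3 = 6 * 6^2 = 6 * 36 = 216
6^6 = (6^3)^2 = 216^2 = 46656
6^7 = 6 * 6^6 = 6 * 46656 = 279936
6^14 = (6^7)^2 = 279936^2 = 78364164096
6^28 = (6^14)^2 = 78364164096^2 = 6140942214464815497216

Result: 6140942214464815497216
Multiplications needed: 6 (6 lines after 6^1)

6^28 = 6140942214464815497216. Using exponentiation by squaring, this requires 6 multiplications. The key idea: if the exponent is even, square the half-power; if odd, multiply by the base once.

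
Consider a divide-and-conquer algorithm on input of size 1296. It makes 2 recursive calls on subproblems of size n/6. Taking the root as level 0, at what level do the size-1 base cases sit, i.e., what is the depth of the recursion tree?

For divide and conquer with division factor 6:

Problem sizes at each level:
Level 0: 1296
Level 1: 216
Level 2: 36
Level 3: 6
Level 4: 1

The root is level 0 and the size-1 base case is level 4 (the tree spans levels 0 through 4, i.e. 5 levels counting the root), so the depth is the number of divisions: log_6(1296) = 4

The recursion tree depth is log_6(1296) = 4. At each level, the problem size is divided by 6, so it takes 4 divisions to reduce to a base case of size 1. The algorithm makes 2 recursive calls at each level.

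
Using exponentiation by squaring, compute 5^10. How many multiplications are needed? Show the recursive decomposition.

Computing 5^10 by squaring (build up from 5^1; each line after the first costs one multiplication):

5^1 = 5
5^2 = (5^1)^2 = 5^2 = 25
5^4 = (5^2)^2 = 25^2 = 625
5^5 = 5 * 5^4 = 5 * 625 = 3125
5^10 = (5^5)^2 = 3125^2 = 9765625

Result: 9765625
Multiplications needed: 4 (4 lines after 5^1)

5^10 = 9765625. Using exponentiation by squaring, this requires 4 multiplications. The key idea: if the exponent is even, square the half-power; if odd, multiply by the base once.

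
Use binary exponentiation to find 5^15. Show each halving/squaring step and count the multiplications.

Computing 5^15 by squaring (build up from 5^1; each line after the first costs one multiplication):

5^1 = 5
5^2 = (5^1)^2 = 5^2 = 25
5^3 = 5 * 5^2 = 5 * 25 = 125
5^6 = (5^3)^2 = 125^2 = 15625
5^7 = 5 * 5^6 = 5 * 15625 = 78125
5^14 = (5^7)^2 = 78125^2 = 6103515625
5^15 = 5 * 5^14 = 5 * 6103515625 = 30517578125

Result: 30517578125
Multiplications needed: 6 (6 lines after 5^1)

5^15 = 30517578125. Using exponentiation by squaring, this requires 6 multiplications. The key idea: if the exponent is even, square the half-power; if odd, multiply by the base once.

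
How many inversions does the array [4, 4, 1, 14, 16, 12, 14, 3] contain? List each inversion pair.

Finding inversions in [4, 4, 1, 14, 16, 12, 14, 3]:

(0, 2): arr[0]=4 > arr[2]=1
(0, 7): arr[0]=4 > arr[7]=3
(1, 2): arr[1]=4 > arr[2]=1
(1, 7): arr[1]=4 > arr[7]=3
(3, 5): arr[3]=14 > arr[5]=12
(3, 7): arr[3]=14 > arr[7]=3
(4, 5): arr[4]=16 > arr[5]=12
(4, 6): arr[4]=16 > arr[6]=14
(4, 7): arr[4]=16 > arr[7]=3
(5, 7): arr[5]=12 > arr[7]=3
(6, 7): arr[6]=14 > arr[7]=3

Total inversions: 11

The array has 11 inversion(s): (0,2), (0,7), (1,2), (1,7), (3,5), (3,7), (4,5), (4,6), (4,7), (5,7), (6,7). Each pair (i,j) satisfies i < j and arr[i] > arr[j].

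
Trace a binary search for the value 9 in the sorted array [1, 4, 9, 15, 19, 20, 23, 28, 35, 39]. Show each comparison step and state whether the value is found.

Binary search for 9 in [1, 4, 9, 15, 19, 20, 23, 28, 35, 39]:

lo=0, hi=9, mid=4, arr[mid]=19 -> 19 > 9, search left half
lo=0, hi=3, mid=1, arr[mid]=4 -> 4 < 9, search right half
lo=2, hi=3, mid=2, arr[mid]=9 -> Found target at index 2!

Binary search finds 9 at index 2 after 3 comparisons. The search repeatedly halves the search space by comparing with the middle element.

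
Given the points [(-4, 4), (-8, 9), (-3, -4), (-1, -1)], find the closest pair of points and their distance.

Computing all pairwise distances among 4 points:

d((-4, 4), (-8, 9)) = 6.4031
d((-4, 4), (-3, -4)) = 8.0623
d((-4, 4), (-1, -1)) = 5.831
d((-8, 9), (-3, -4)) = 13.9284
d((-8, 9), (-1, -1)) = 12.2066
d((-3, -4), (-1, -1)) = 3.6056 <-- minimum

Closest pair: (-3, -4) and (-1, -1) with distance 3.6056

The closest pair is (-3, -4) and (-1, -1) with Euclidean distance 3.6056. For 4 points, brute-force pairwise comparison is shown above. For large n, the divide-and-conquer algorithm (sort by x, recurse on halves, check the dividing strip) achieves O(n log n).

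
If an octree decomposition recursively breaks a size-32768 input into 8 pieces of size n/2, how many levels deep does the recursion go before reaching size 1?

For divide and conquer with division factor 2:

Problem sizes at each level:
Level 0: 32768
Level 1: 16384
Level 2: 8192
Level 3: 4096
Level 4: 2048
Level 5: 1024
Level 6: 512
Level 7: 256
Level 8: 128
Level 9: 64
Level 10: 32
Level 11: 16
Level 12: 8
Level 13: 4
Level 14: 2
Level 15: 1

The root is level 0 and the size-1 base case is level 15 (the tree spans levels 0 through 15, i.e. 16 levels counting the root), so the depth is the number of divisions: log_2(32768) = 15

The recursion tree depth is log_2(32768) = 15. At each level, the problem size is divided by 2, so it takes 15 divisions to reduce to a base case of size 1. The algorithm makes 8 recursive calls at each level.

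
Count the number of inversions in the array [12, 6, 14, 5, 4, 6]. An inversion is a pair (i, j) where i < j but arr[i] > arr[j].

Finding inversions in [12, 6, 14, 5, 4, 6]:

(0, 1): arr[0]=12 > arr[1]=6
(0, 3): arr[0]=12 > arr[3]=5
(0, 4): arr[0]=12 > arr[4]=4
(0, 5): arr[0]=12 > arr[5]=6
(1, 3): arr[1]=6 > arr[3]=5
(1, 4): arr[1]=6 > arr[4]=4
(2, 3): arr[2]=14 > arr[3]=5
(2, 4): arr[2]=14 > arr[4]=4
(2, 5): arr[2]=14 > arr[5]=6
(3, 4): arr[3]=5 > arr[4]=4

Total inversions: 10

The array has 10 inversion(s): (0,1), (0,3), (0,4), (0,5), (1,3), (1,4), (2,3), (2,4), (2,5), (3,4). Each pair (i,j) satisfies i < j and arr[i] > arr[j].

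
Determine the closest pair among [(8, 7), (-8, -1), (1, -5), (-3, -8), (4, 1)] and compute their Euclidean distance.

Computing all pairwise distances among 5 points:

d((8, 7), (-8, -1)) = 17.8885
d((8, 7), (1, -5)) = 13.8924
d((8, 7), (-3, -8)) = 18.6011
d((8, 7), (4, 1)) = 7.2111
d((-8, -1), (1, -5)) = 9.8489
d((-8, -1), (-3, -8)) = 8.6023
d((-8, -1), (4, 1)) = 12.1655
d((1, -5), (-3, -8)) = 5.0 <-- minimum
d((1, -5), (4, 1)) = 6.7082
d((-3, -8), (4, 1)) = 11.4018

Closest pair: (1, -5) and (-3, -8) with distance 5.0

The closest pair is (1, -5) and (-3, -8) with Euclidean distance 5.0. For 5 points, brute-force pairwise comparison is shown above. For large n, the divide-and-conquer algorithm (sort by x, recurse on halves, check the dividing strip) achieves O(n log n).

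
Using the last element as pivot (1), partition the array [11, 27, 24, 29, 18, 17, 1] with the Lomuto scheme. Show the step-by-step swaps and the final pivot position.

Lomuto partition with pivot = 1:

Initial array: [11, 27, 24, 29, 18, 17, 1]

arr[0]=11 > 1: no swap
arr[1]=27 > 1: no swap
arr[2]=24 > 1: no swap
arr[3]=29 > 1: no swap
arr[4]=18 > 1: no swap
arr[5]=17 > 1: no swap

Place pivot at position 0: [1, 27, 24, 29, 18, 17, 11]
Pivot position: 0

After partitioning with pivot 1, the array becomes [1, 27, 24, 29, 18, 17, 11]. The pivot is placed at index 0. All elements to the left of the pivot are <= 1, and all elements to the right are > 1.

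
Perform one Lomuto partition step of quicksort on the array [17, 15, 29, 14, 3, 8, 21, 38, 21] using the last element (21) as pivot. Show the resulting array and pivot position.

Lomuto partition with pivot = 21:

Initial array: [17, 15, 29, 14, 3, 8, 21, 38, 21]

arr[0]=17 <= 21: swap with position 0, array becomes [17, 15, 29, 14, 3, 8, 21, 38, 21]
arr[1]=15 <= 21: swap with position 1, array becomes [17, 15, 29, 14, 3, 8, 21, 38, 21]
arr[2]=29 > 21: no swap
arr[3]=14 <= 21: swap with position 2, array becomes [17, 15, 14, 29, 3, 8, 21, 38, 21]
arr[4]=3 <= 21: swap with position 3, array becomes [17, 15, 14, 3, 29, 8, 21, 38, 21]
arr[5]=8 <= 21: swap with position 4, array becomes [17, 15, 14, 3, 8, 29, 21, 38, 21]
arr[6]=21 <= 21: swap with position 5, array becomes [17, 15, 14, 3, 8, 21, 29, 38, 21]
arr[7]=38 > 21: no swap

Place pivot at position 6: [17, 15, 14, 3, 8, 21, 21, 38, 29]
Pivot position: 6

After partitioning with pivot 21, the array becomes [17, 15, 14, 3, 8, 21, 21, 38, 29]. The pivot is placed at index 6. All elements to the left of the pivot are <= 21, and all elements to the right are > 21.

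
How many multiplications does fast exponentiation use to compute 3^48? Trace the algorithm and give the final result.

Computing 3^48 by squaring (build up from 3^1; each line after the first costs one multiplication):

3^1 = 3
3^2 = (3^1)^2 = 3^2 = 9
3^3 = 3 * 3^2 = 3 * 9 = 27
3^6 = (3^3)^2 = 27^2 = 729
3^12 = (3^6)^2 = 729^2 = 531441
3^24 = (3^12)^2 = 531441^2 = 282429536481
3^48 = (3^24)^2 = 282429536481^2 = 79766443076872509863361

Result: 79766443076872509863361
Multiplications needed: 6 (6 lines after 3^1)

3^48 = 79766443076872509863361. Using exponentiation by squaring, this requires 6 multiplications. The key idea: if the exponent is even, square the half-power; if odd, multiply by the base once.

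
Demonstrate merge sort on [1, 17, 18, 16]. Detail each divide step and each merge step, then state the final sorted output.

Merge sort trace:

Split: [1, 17, 18, 16] -> [1, 17] and [18, 16]
  Split: [1, 17] -> [1] and [17]
  Merge: [1] + [17] -> [1, 17]
  Split: [18, 16] -> [18] and [16]
  Merge: [18] + [16] -> [16, 18]
Merge: [1, 17] + [16, 18] -> [1, 16, 17, 18]

Final sorted array: [1, 16, 17, 18]

The merge sort proceeds by recursively splitting the array and merging sorted halves.
After all merges, the sorted array is [1, 16, 17, 18].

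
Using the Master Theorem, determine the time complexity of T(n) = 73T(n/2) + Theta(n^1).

Master Theorem for T(n) = 73T(n/2) + O(n^1):

a = 73, b = 2, c = 1
log_b(a) = log_2(73) = 6.1898

Case 1: c = 1 < log_2(73) = 6.1898
T(n) = O(n^(log_2 73))

For T(n) = 73T(n/2) + O(n^1): log_2(73) = 6.1898. This is Case 1 of the Master Theorem (c < log_b(a), work dominated by leaves), giving O(n^(log_2 73)).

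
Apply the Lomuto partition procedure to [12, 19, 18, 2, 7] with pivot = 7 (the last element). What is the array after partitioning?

Lomuto partition with pivot = 7:

Initial array: [12, 19, 18, 2, 7]

arr[0]=12 > 7: no swap
arr[1]=19 > 7: no swap
arr[2]=18 > 7: no swap
arr[3]=2 <= 7: swap with position 0, array becomes [2, 19, 18, 12, 7]

Place pivot at position 1: [2, 7, 18, 12, 19]
Pivot position: 1

After partitioning with pivot 7, the array becomes [2, 7, 18, 12, 19]. The pivot is placed at index 1. All elements to the left of the pivot are <= 7, and all elements to the right are > 7.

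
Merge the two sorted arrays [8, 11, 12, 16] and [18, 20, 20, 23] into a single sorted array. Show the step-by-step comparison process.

Merging process:

Compare 8 vs 18: take 8 from left. Merged: [8]
Compare 11 vs 18: take 11 from left. Merged: [8, 11]
Compare 12 vs 18: take 12 from left. Merged: [8, 11, 12]
Compare 16 vs 18: take 16 from left. Merged: [8, 11, 12, 16]
Append remaining from right: [18, 20, 20, 23]. Merged: [8, 11, 12, 16, 18, 20, 20, 23]

Final merged array: [8, 11, 12, 16, 18, 20, 20, 23]
Total comparisons: 4

The merged array is [8, 11, 12, 16, 18, 20, 20, 23], requiring 4 comparisons. The merge step runs in O(n) time where n is the total number of elements.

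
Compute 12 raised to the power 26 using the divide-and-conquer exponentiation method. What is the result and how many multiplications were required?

Computing 12^26 by squaring (build up from 12^1; each line after the first costs one multiplication):

12^1 = 12
12^2 = (12^1)^2 = 12^2 = 144
12^3 = 12 * 12^2 = 12 * 144 = 1728
12^6 = (12^3)^2 = 1728^2 = 2985984
12^12 = (12^6)^2 = 2985984^2 = 8916100448256
12^13 = 12 * 12^12 = 12 * 8916100448256 = 106993205379072
12^26 = (12^13)^2 = 106993205379072^2 = 11447545997288281555215581184

Result: 11447545997288281555215581184
Multiplications needed: 6 (6 lines after 12^1)

12^26 = 11447545997288281555215581184. Using exponentiation by squaring, this requires 6 multiplications. The key idea: if the exponent is even, square the half-power; if odd, multiply by the base once.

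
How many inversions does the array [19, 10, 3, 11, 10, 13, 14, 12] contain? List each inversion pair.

Finding inversions in [19, 10, 3, 11, 10, 13, 14, 12]:

(0, 1): arr[0]=19 > arr[1]=10
(0, 2): arr[0]=19 > arr[2]=3
(0, 3): arr[0]=19 > arr[3]=11
(0, 4): arr[0]=19 > arr[4]=10
(0, 5): arr[0]=19 > arr[5]=13
(0, 6): arr[0]=19 > arr[6]=14
(0, 7): arr[0]=19 > arr[7]=12
(1, 2): arr[1]=10 > arr[2]=3
(3, 4): arr[3]=11 > arr[4]=10
(5, 7): arr[5]=13 > arr[7]=12
(6, 7): arr[6]=14 > arr[7]=12

Total inversions: 11

The array has 11 inversion(s): (0,1), (0,2), (0,3), (0,4), (0,5), (0,6), (0,7), (1,2), (3,4), (5,7), (6,7). Each pair (i,j) satisfies i < j and arr[i] > arr[j].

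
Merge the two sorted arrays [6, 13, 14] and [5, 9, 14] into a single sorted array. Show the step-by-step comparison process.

Merging process:

Compare 6 vs 5: take 5 from right. Merged: [5]
Compare 6 vs 9: take 6 from left. Merged: [5, 6]
Compare 13 vs 9: take 9 from right. Merged: [5, 6, 9]
Compare 13 vs 14: take 13 from left. Merged: [5, 6, 9, 13]
Compare 14 vs 14: take 14 from left. Merged: [5, 6, 9, 13, 14]
Append remaining from right: [14]. Merged: [5, 6, 9, 13, 14, 14]

Final merged array: [5, 6, 9, 13, 14, 14]
Total comparisons: 5

The merged array is [5, 6, 9, 13, 14, 14], requiring 5 comparisons. The merge step runs in O(n) time where n is the total number of elements.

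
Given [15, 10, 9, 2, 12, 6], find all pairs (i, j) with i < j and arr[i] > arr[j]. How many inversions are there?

Finding inversions in [15, 10, 9, 2, 12, 6]:

(0, 1): arr[0]=15 > arr[1]=10
(0, 2): arr[0]=15 > arr[2]=9
(0, 3): arr[0]=15 > arr[3]=2
(0, 4): arr[0]=15 > arr[4]=12
(0, 5): arr[0]=15 > arr[5]=6
(1, 2): arr[1]=10 > arr[2]=9
(1, 3): arr[1]=10 > arr[3]=2
(1, 5): arr[1]=10 > arr[5]=6
(2, 3): arr[2]=9 > arr[3]=2
(2, 5): arr[2]=9 > arr[5]=6
(4, 5): arr[4]=12 > arr[5]=6

Total inversions: 11

The array has 11 inversion(s): (0,1), (0,2), (0,3), (0,4), (0,5), (1,2), (1,3), (1,5), (2,3), (2,5), (4,5). Each pair (i,j) satisfies i < j and arr[i] > arr[j].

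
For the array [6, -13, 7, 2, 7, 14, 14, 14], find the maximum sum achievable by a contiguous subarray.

Using Kadane's algorithm on [6, -13, 7, 2, 7, 14, 14, 14]:

Scanning through the array:
Position 1 (value -13): max_ending_here = -7, max_so_far = 6
Position 2 (value 7): max_ending_here = 7, max_so_far = 7
Position 3 (value 2): max_ending_here = 9, max_so_far = 9
Position 4 (value 7): max_ending_here = 16, max_so_far = 16
Position 5 (value 14): max_ending_here = 30, max_so_far = 30
Position 6 (value 14): max_ending_here = 44, max_so_far = 44
Position 7 (value 14): max_ending_here = 58, max_so_far = 58

Maximum subarray: [7, 2, 7, 14, 14, 14]
Maximum sum: 58

The maximum subarray is [7, 2, 7, 14, 14, 14] with sum 58. This subarray runs from index 2 to index 7.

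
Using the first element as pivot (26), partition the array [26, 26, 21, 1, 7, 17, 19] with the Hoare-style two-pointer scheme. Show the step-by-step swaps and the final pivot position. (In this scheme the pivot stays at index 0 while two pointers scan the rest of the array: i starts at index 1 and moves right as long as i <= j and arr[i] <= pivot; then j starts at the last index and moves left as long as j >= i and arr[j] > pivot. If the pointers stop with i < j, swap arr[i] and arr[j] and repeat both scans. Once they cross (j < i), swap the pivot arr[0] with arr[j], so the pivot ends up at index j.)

Hoare-style two-pointer partition with pivot = 26:

Initial array: [26, 26, 21, 1, 7, 17, 19]

Pointers start at i = 1, j = 6.
i ends at 7, j ends at 6: the pointers have crossed (j < i), so scanning stops.

Swap pivot arr[0] with arr[6] to place pivot at position 6: [19, 26, 21, 1, 7, 17, 26]
Pivot position: 6

After partitioning with pivot 26, the array becomes [19, 26, 21, 1, 7, 17, 26]. The pivot is placed at index 6. All elements to the left of the pivot are <= 26, and all elements to the right are > 26.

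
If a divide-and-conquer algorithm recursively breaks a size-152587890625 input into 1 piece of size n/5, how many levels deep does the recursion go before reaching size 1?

For divide and conquer with division factor 5:

Problem sizes at each level:
Level 0: 152587890625
Level 1: 30517578125
Level 2: 6103515625
Level 3: 1220703125
Level 4: 244140625
Level 5: 48828125
Level 6: 9765625
Level 7: 1953125
Level 8: 390625
Level 9: 78125
Level 10: 15625
Level 11: 3125
Level 12: 625
Level 13: 125
Level 14: 25
Level 15: 5
Level 16: 1

The root is level 0 and the size-1 base case is level 16 (the tree spans levels 0 through 16, i.e. 17 levels counting the root), so the depth is the number of divisions: log_5(152587890625) = 16

The recursion tree depth is log_5(152587890625) = 16. At each level, the problem size is divided by 5, so it takes 16 divisions to reduce to a base case of size 1. The algorithm makes 1 recursive call at each level.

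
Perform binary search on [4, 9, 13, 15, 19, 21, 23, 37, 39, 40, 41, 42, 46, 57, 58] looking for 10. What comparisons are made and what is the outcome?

Binary search for 10 in [4, 9, 13, 15, 19, 21, 23, 37, 39, 40, 41, 42, 46, 57, 58]:

lo=0, hi=14, mid=7, arr[mid]=37 -> 37 > 10, search left half
lo=0, hi=6, mid=3, arr[mid]=15 -> 15 > 10, search left half
lo=0, hi=2, mid=1, arr[mid]=9 -> 9 < 10, search right half
lo=2, hi=2, mid=2, arr[mid]=13 -> 13 > 10, search left half
lo=2 > hi=1, target 10 not found

Binary search determines that 10 is not in the array after 4 comparisons. The search space was exhausted without finding the target.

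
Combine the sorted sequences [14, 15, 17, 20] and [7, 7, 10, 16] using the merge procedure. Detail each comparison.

Merging process:

Compare 14 vs 7: take 7 from right. Merged: [7]
Compare 14 vs 7: take 7 from right. Merged: [7, 7]
Compare 14 vs 10: take 10 from right. Merged: [7, 7, 10]
Compare 14 vs 16: take 14 from left. Merged: [7, 7, 10, 14]
Compare 15 vs 16: take 15 from left. Merged: [7, 7, 10, 14, 15]
Compare 17 vs 16: take 16 from right. Merged: [7, 7, 10, 14, 15, 16]
Append remaining from left: [17, 20]. Merged: [7, 7, 10, 14, 15, 16, 17, 20]

Final merged array: [7, 7, 10, 14, 15, 16, 17, 20]
Total comparisons: 6

The merged array is [7, 7, 10, 14, 15, 16, 17, 20], requiring 6 comparisons. The merge step runs in O(n) time where n is the total number of elements.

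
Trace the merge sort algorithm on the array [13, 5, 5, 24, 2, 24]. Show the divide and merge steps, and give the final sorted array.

Merge sort trace:

Split: [13, 5, 5, 24, 2, 24] -> [13, 5, 5] and [24, 2, 24]
  Split: [13, 5, 5] -> [13] and [5, 5]
    Split: [5, 5] -> [5] and [5]
    Merge: [5] + [5] -> [5, 5]
  Merge: [13] + [5, 5] -> [5, 5, 13]
  Split: [24, 2, 24] -> [24] and [2, 24]
    Split: [2, 24] -> [2] and [24]
    Merge: [2] + [24] -> [2, 24]
  Merge: [24] + [2, 24] -> [2, 24, 24]
Merge: [5, 5, 13] + [2, 24, 24] -> [2, 5, 5, 13, 24, 24]

Final sorted array: [2, 5, 5, 13, 24, 24]

The merge sort proceeds by recursively splitting the array and merging sorted halves.
After all merges, the sorted array is [2, 5, 5, 13, 24, 24].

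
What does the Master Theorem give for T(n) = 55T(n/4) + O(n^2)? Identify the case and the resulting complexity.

Master Theorem for T(n) = 55T(n/4) + O(n^2):

a = 55, b = 4, c = 2
log_b(a) = log_4(55) = 2.8907

Case 1: c = 2 < log_4(55) = 2.8907
T(n) = O(n^(log_4 55))

For T(n) = 55T(n/4) + O(n^2): log_4(55) = 2.8907. This is Case 1 of the Master Theorem (c < log_b(a), work dominated by leaves), giving O(n^(log_4 55)).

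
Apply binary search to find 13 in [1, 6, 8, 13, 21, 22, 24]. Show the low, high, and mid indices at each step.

Binary search for 13 in [1, 6, 8, 13, 21, 22, 24]:

lo=0, hi=6, mid=3, arr[mid]=13 -> Found target at index 3!

Binary search finds 13 at index 3 after 1 comparisons. The search repeatedly halves the search space by comparing with the middle element.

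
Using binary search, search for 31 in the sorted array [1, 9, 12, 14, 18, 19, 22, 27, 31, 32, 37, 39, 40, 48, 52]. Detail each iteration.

Binary search for 31 in [1, 9, 12, 14, 18, 19, 22, 27, 31, 32, 37, 39, 40, 48, 52]:

lo=0, hi=14, mid=7, arr[mid]=27 -> 27 < 31, search right half
lo=8, hi=14, mid=11, arr[mid]=39 -> 39 > 31, search left half
lo=8, hi=10, mid=9, arr[mid]=32 -> 32 > 31, search left half
lo=8, hi=8, mid=8, arr[mid]=31 -> Found target at index 8!

Binary search finds 31 at index 8 after 4 comparisons. The search repeatedly halves the search space by comparing with the middle element.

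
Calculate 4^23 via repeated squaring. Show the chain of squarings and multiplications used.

Computing 4^23 by squaring (build up from 4^1; each line after the first costs one multiplication):

4^1 = 4
4^2 = (4^1)^2 = 4^2 = 16
4^4 = (4^2)^2 = 16^2 = 256
4^5 = 4 * 4^4 = 4 * 256 = 1024
4^10 = (4^5)^2 = 1024^2 = 1048576
4^11 = 4 * 4^10 = 4 * 1048576 = 4194304
4^22 = (4^11)^2 = 4194304^2 = 17592186044416
4^23 = 4 * 4^22 = 4 * 17592186044416 = 70368744177664

Result: 70368744177664
Multiplications needed: 7 (7 lines after 4^1)

4^23 = 70368744177664. Using exponentiation by squaring, this requires 7 multiplications. The key idea: if the exponent is even, square the half-power; if odd, multiply by the base once.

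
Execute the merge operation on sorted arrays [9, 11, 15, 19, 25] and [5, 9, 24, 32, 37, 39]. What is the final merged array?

Merging process:

Compare 9 vs 5: take 5 from right. Merged: [5]
Compare 9 vs 9: take 9 from left. Merged: [5, 9]
Compare 11 vs 9: take 9 from right. Merged: [5, 9, 9]
Compare 11 vs 24: take 11 from left. Merged: [5, 9, 9, 11]
Compare 15 vs 24: take 15 from left. Merged: [5, 9, 9, 11, 15]
Compare 19 vs 24: take 19 from left. Merged: [5, 9, 9, 11, 15, 19]
Compare 25 vs 24: take 24 from right. Merged: [5, 9, 9, 11, 15, 19, 24]
Compare 25 vs 32: take 25 from left. Merged: [5, 9, 9, 11, 15, 19, 24, 25]
Append remaining from right: [32, 37, 39]. Merged: [5, 9, 9, 11, 15, 19, 24, 25, 32, 37, 39]

Final merged array: [5, 9, 9, 11, 15, 19, 24, 25, 32, 37, 39]
Total comparisons: 8

The merged array is [5, 9, 9, 11, 15, 19, 24, 25, 32, 37, 39], requiring 8 comparisons. The merge step runs in O(n) time where n is the total number of elements.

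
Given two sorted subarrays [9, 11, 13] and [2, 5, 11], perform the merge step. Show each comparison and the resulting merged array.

Merging process:

Compare 9 vs 2: take 2 from right. Merged: [2]
Compare 9 vs 5: take 5 from right. Merged: [2, 5]
Compare 9 vs 11: take 9 from left. Merged: [2, 5, 9]
Compare 11 vs 11: take 11 from left. Merged: [2, 5, 9, 11]
Compare 13 vs 11: take 11 from right. Merged: [2, 5, 9, 11, 11]
Append remaining from left: [13]. Merged: [2, 5, 9, 11, 11, 13]

Final merged array: [2, 5, 9, 11, 11, 13]
Total comparisons: 5

The merged array is [2, 5, 9, 11, 11, 13], requiring 5 comparisons. The merge step runs in O(n) time where n is the total number of elements.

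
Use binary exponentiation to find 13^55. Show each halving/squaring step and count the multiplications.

Computing 13^55 by squaring (build up from 13^1; each line after the first costs one multiplication):

13^1 = 13
13^2 = (13^1)^2 = 13^2 = 169
13^3 = 13 * 13^2 = 13 * 169 = 2197
13^6 = (13^3)^2 = 2197^2 = 4826809
13^12 = (13^6)^2 = 4826809^2 = 23298085122481
13^13 = 13 * 13^12 = 13 * 23298085122481 = 302875106592253
13^26 = (13^13)^2 = 302875106592253^2 = 91733330193268616658399616009
13^27 = 13 * 13^26 = 13 * 91733330193268616658399616009 = 1192533292512492016559195008117
13^54 = (13^27)^2 = 1192533292512492016559195008117^2 = 1422135653750684847524758738836375672734734444846971695885689
13^55 = 13 * 13^54 = 13 * 1422135653750684847524758738836375672734734444846971695885689 = 18487763498758903017821863604872883745551547783010632046513957

Result: 18487763498758903017821863604872883745551547783010632046513957
Multiplications needed: 9 (9 lines after 13^1)

13^55 = 18487763498758903017821863604872883745551547783010632046513957. Using exponentiation by squaring, this requires 9 multiplications. The key idea: if the exponent is even, square the half-power; if odd, multiply by the base once.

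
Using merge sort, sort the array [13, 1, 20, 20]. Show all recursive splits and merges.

Merge sort trace:

Split: [13, 1, 20, 20] -> [13, 1] and [20, 20]
  Split: [13, 1] -> [13] and [1]
  Merge: [13] + [1] -> [1, 13]
  Split: [20, 20] -> [20] and [20]
  Merge: [20] + [20] -> [20, 20]
Merge: [1, 13] + [20, 20] -> [1, 13, 20, 20]

Final sorted array: [1, 13, 20, 20]

The merge sort proceeds by recursively splitting the array and merging sorted halves.
After all merges, the sorted array is [1, 13, 20, 20].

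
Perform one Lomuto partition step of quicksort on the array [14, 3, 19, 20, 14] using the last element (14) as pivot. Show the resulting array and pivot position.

Lomuto partition with pivot = 14:

Initial array: [14, 3, 19, 20, 14]

arr[0]=14 <= 14: swap with position 0, array becomes [14, 3, 19, 20, 14]
arr[1]=3 <= 14: swap with position 1, array becomes [14, 3, 19, 20, 14]
arr[2]=19 > 14: no swap
arr[3]=20 > 14: no swap

Place pivot at position 2: [14, 3, 14, 20, 19]
Pivot position: 2

After partitioning with pivot 14, the array becomes [14, 3, 14, 20, 19]. The pivot is placed at index 2. All elements to the left of the pivot are <= 14, and all elements to the right are > 14.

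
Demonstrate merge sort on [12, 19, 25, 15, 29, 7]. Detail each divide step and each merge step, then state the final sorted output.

Merge sort trace:

Split: [12, 19, 25, 15, 29, 7] -> [12, 19, 25] and [15, 29, 7]
  Split: [12, 19, 25] -> [12] and [19, 25]
    Split: [19, 25] -> [19] and [25]
    Merge: [19] + [25] -> [19, 25]
  Merge: [12] + [19, 25] -> [12, 19, 25]
  Split: [15, 29, 7] -> [15] and [29, 7]
    Split: [29, 7] -> [29] and [7]
    Merge: [29] + [7] -> [7, 29]
  Merge: [15] + [7, 29] -> [7, 15, 29]
Merge: [12, 19, 25] + [7, 15, 29] -> [7, 12, 15, 19, 25, 29]

Final sorted array: [7, 12, 15, 19, 25, 29]

The merge sort proceeds by recursively splitting the array and merging sorted halves.
After all merges, the sorted array is [7, 12, 15, 19, 25, 29].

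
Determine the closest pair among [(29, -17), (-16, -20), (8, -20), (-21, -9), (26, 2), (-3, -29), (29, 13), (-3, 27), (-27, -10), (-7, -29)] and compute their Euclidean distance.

Computing all pairwise distances among 10 points:

d((29, -17), (-16, -20)) = 45.0999
d((29, -17), (8, -20)) = 21.2132
d((29, -17), (-21, -9)) = 50.636
d((29, -17), (26, 2)) = 19.2354
d((29, -17), (-3, -29)) = 34.176
d((29, -17), (29, 13)) = 30.0
d((29, -17), (-3, 27)) = 54.4059
d((29, -17), (-27, -10)) = 56.4358
d((29, -17), (-7, -29)) = 37.9473
d((-16, -20), (8, -20)) = 24.0
d((-16, -20), (-21, -9)) = 12.083
d((-16, -20), (26, 2)) = 47.4131
d((-16, -20), (-3, -29)) = 15.8114
d((-16, -20), (29, 13)) = 55.8032
d((-16, -20), (-3, 27)) = 48.7647
d((-16, -20), (-27, -10)) = 14.8661
d((-16, -20), (-7, -29)) = 12.7279
d((8, -20), (-21, -9)) = 31.0161
d((8, -20), (26, 2)) = 28.4253
d((8, -20), (-3, -29)) = 14.2127
d((8, -20), (29, 13)) = 39.1152
d((8, -20), (-3, 27)) = 48.2701
d((8, -20), (-27, -10)) = 36.4005
d((8, -20), (-7, -29)) = 17.4929
d((-21, -9), (26, 2)) = 48.2701
d((-21, -9), (-3, -29)) = 26.9072
d((-21, -9), (29, 13)) = 54.626
d((-21, -9), (-3, 27)) = 40.2492
d((-21, -9), (-27, -10)) = 6.0828
d((-21, -9), (-7, -29)) = 24.4131
d((26, 2), (-3, -29)) = 42.45
d((26, 2), (29, 13)) = 11.4018
d((26, 2), (-3, 27)) = 38.2884
d((26, 2), (-27, -10)) = 54.3415
d((26, 2), (-7, -29)) = 45.2769
d((-3, -29), (29, 13)) = 52.8015
d((-3, -29), (-3, 27)) = 56.0
d((-3, -29), (-27, -10)) = 30.6105
d((-3, -29), (-7, -29)) = 4.0 <-- minimum
d((29, 13), (-3, 27)) = 34.9285
d((29, 13), (-27, -10)) = 60.5392
d((29, 13), (-7, -29)) = 55.3173
d((-3, 27), (-27, -10)) = 44.1022
d((-3, 27), (-7, -29)) = 56.1427
d((-27, -10), (-7, -29)) = 27.5862

Closest pair: (-3, -29) and (-7, -29) with distance 4.0

The closest pair is (-3, -29) and (-7, -29) with Euclidean distance 4.0. For 10 points, brute-force pairwise comparison is shown above. For large n, the divide-and-conquer algorithm (sort by x, recurse on halves, check the dividing strip) achieves O(n log n).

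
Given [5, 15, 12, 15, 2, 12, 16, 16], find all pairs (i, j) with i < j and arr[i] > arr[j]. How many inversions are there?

Finding inversions in [5, 15, 12, 15, 2, 12, 16, 16]:

(0, 4): arr[0]=5 > arr[4]=2
(1, 2): arr[1]=15 > arr[2]=12
(1, 4): arr[1]=15 > arr[4]=2
(1, 5): arr[1]=15 > arr[5]=12
(2, 4): arr[2]=12 > arr[4]=2
(3, 4): arr[3]=15 > arr[4]=2
(3, 5): arr[3]=15 > arr[5]=12

Total inversions: 7

The array has 7 inversion(s): (0,4), (1,2), (1,4), (1,5), (2,4), (3,4), (3,5). Each pair (i,j) satisfies i < j and arr[i] > arr[j].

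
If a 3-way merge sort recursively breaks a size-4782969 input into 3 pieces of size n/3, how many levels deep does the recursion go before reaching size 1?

For divide and conquer with division factor 3:

Problem sizes at each level:
Level 0: 4782969
Level 1: 1594323
Level 2: 531441
Level 3: 177147
Level 4: 59049
Level 5: 19683
Level 6: 6561
Level 7: 2187
Level 8: 729
Level 9: 243
Level 10: 81
Level 11: 27
Level 12: 9
Level 13: 3
Level 14: 1

The root is level 0 and the size-1 base case is level 14 (the tree spans levels 0 through 14, i.e. 15 levels counting the root), so the depth is the number of divisions: log_3(4782969) = 14

The recursion tree depth is log_3(4782969) = 14. At each level, the problem size is divided by 3, so it takes 14 divisions to reduce to a base case of size 1. The algorithm makes 3 recursive calls at each level.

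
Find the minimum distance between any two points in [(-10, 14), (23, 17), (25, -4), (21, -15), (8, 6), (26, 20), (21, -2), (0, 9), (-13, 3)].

Computing all pairwise distances among 9 points:

d((-10, 14), (23, 17)) = 33.1361
d((-10, 14), (25, -4)) = 39.3573
d((-10, 14), (21, -15)) = 42.45
d((-10, 14), (8, 6)) = 19.6977
d((-10, 14), (26, 20)) = 36.4966
d((-10, 14), (21, -2)) = 34.8855
d((-10, 14), (0, 9)) = 11.1803
d((-10, 14), (-13, 3)) = 11.4018
d((23, 17), (25, -4)) = 21.095
d((23, 17), (21, -15)) = 32.0624
d((23, 17), (8, 6)) = 18.6011
d((23, 17), (26, 20)) = 4.2426 <-- minimum
d((23, 17), (21, -2)) = 19.105
d((23, 17), (0, 9)) = 24.3516
d((23, 17), (-13, 3)) = 38.6264
d((25, -4), (21, -15)) = 11.7047
d((25, -4), (8, 6)) = 19.7231
d((25, -4), (26, 20)) = 24.0208
d((25, -4), (21, -2)) = 4.4721
d((25, -4), (0, 9)) = 28.178
d((25, -4), (-13, 3)) = 38.6394
d((21, -15), (8, 6)) = 24.6982
d((21, -15), (26, 20)) = 35.3553
d((21, -15), (21, -2)) = 13.0
d((21, -15), (0, 9)) = 31.8904
d((21, -15), (-13, 3)) = 38.4708
d((8, 6), (26, 20)) = 22.8035
d((8, 6), (21, -2)) = 15.2643
d((8, 6), (0, 9)) = 8.544
d((8, 6), (-13, 3)) = 21.2132
d((26, 20), (21, -2)) = 22.561
d((26, 20), (0, 9)) = 28.2312
d((26, 20), (-13, 3)) = 42.5441
d((21, -2), (0, 9)) = 23.7065
d((21, -2), (-13, 3)) = 34.3657
d((0, 9), (-13, 3)) = 14.3178

Closest pair: (23, 17) and (26, 20) with distance 4.2426

The closest pair is (23, 17) and (26, 20) with Euclidean distance 4.2426. For 9 points, brute-force pairwise comparison is shown above. For large n, the divide-and-conquer algorithm (sort by x, recurse on halves, check the dividing strip) achieves O(n log n).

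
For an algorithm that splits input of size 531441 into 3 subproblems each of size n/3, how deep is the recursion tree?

For divide and conquer with division factor 3:

Problem sizes at each level:
Level 0: 531441
Level 1: 177147
Level 2: 59049
Level 3: 19683
Level 4: 6561
Level 5: 2187
Level 6: 729
Level 7: 243
Level 8: 81
Level 9: 27
Level 10: 9
Level 11: 3
Level 12: 1

The root is level 0 and the size-1 base case is level 12 (the tree spans levels 0 through 12, i.e. 13 levels counting the root), so the depth is the number of divisions: log_3(531441) = 12

The recursion tree depth is log_3(531441) = 12. At each level, the problem size is divided by 3, so it takes 12 divisions to reduce to a base case of size 1. The algorithm makes 3 recursive calls at each level.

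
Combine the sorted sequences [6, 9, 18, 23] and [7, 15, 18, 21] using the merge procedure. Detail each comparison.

Merging process:

Compare 6 vs 7: take 6 from left. Merged: [6]
Compare 9 vs 7: take 7 from right. Merged: [6, 7]
Compare 9 vs 15: take 9 from left. Merged: [6, 7, 9]
Compare 18 vs 15: take 15 from right. Merged: [6, 7, 9, 15]
Compare 18 vs 18: take 18 from left. Merged: [6, 7, 9, 15, 18]
Compare 23 vs 18: take 18 from right. Merged: [6, 7, 9, 15, 18, 18]
Compare 23 vs 21: take 21 from right. Merged: [6, 7, 9, 15, 18, 18, 21]
Append remaining from left: [23]. Merged: [6, 7, 9, 15, 18, 18, 21, 23]

Final merged array: [6, 7, 9, 15, 18, 18, 21, 23]
Total comparisons: 7

The merged array is [6, 7, 9, 15, 18, 18, 21, 23], requiring 7 comparisons. The merge step runs in O(n) time where n is the total number of elements.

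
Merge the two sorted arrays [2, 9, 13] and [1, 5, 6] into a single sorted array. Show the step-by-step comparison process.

Merging process:

Compare 2 vs 1: take 1 from right. Merged: [1]
Compare 2 vs 5: take 2 from left. Merged: [1, 2]
Compare 9 vs 5: take 5 from right. Merged: [1, 2, 5]
Compare 9 vs 6: take 6 from right. Merged: [1, 2, 5, 6]
Append remaining from left: [9, 13]. Merged: [1, 2, 5, 6, 9, 13]

Final merged array: [1, 2, 5, 6, 9, 13]
Total comparisons: 4

The merged array is [1, 2, 5, 6, 9, 13], requiring 4 comparisons. The merge step runs in O(n) time where n is the total number of elements.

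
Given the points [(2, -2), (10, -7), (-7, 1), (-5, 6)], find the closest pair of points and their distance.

Computing all pairwise distances among 4 points:

d((2, -2), (10, -7)) = 9.434
d((2, -2), (-7, 1)) = 9.4868
d((2, -2), (-5, 6)) = 10.6301
d((10, -7), (-7, 1)) = 18.7883
d((10, -7), (-5, 6)) = 19.8494
d((-7, 1), (-5, 6)) = 5.3852 <-- minimum

Closest pair: (-7, 1) and (-5, 6) with distance 5.3852

The closest pair is (-7, 1) and (-5, 6) with Euclidean distance 5.3852. For 4 points, brute-force pairwise comparison is shown above. For large n, the divide-and-conquer algorithm (sort by x, recurse on halves, check the dividing strip) achieves O(n log n).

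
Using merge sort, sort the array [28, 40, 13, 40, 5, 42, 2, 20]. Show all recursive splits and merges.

Merge sort trace:

Split: [28, 40, 13, 40, 5, 42, 2, 20] -> [28, 40, 13, 40] and [5, 42, 2, 20]
  Split: [28, 40, 13, 40] -> [28, 40] and [13, 40]
    Split: [28, 40] -> [28] and [40]
    Merge: [28] + [40] -> [28, 40]
    Split: [13, 40] -> [13] and [40]
    Merge: [13] + [40] -> [13, 40]
  Merge: [28, 40] + [13, 40] -> [13, 28, 40, 40]
  Split: [5, 42, 2, 20] -> [5, 42] and [2, 20]
    Split: [5, 42] -> [5] and [42]
    Merge: [5] + [42] -> [5, 42]
    Split: [2, 20] -> [2] and [20]
    Merge: [2] + [20] -> [2, 20]
  Merge: [5, 42] + [2, 20] -> [2, 5, 20, 42]
Merge: [13, 28, 40, 40] + [2, 5, 20, 42] -> [2, 5, 13, 20, 28, 40, 40, 42]

Final sorted array: [2, 5, 13, 20, 28, 40, 40, 42]

The merge sort proceeds by recursively splitting the array and merging sorted halves.
After all merges, the sorted array is [2, 5, 13, 20, 28, 40, 40, 42].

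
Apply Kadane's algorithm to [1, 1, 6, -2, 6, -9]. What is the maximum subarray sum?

Using Kadane's algorithm on [1, 1, 6, -2, 6, -9]:

Scanning through the array:
Position 1 (value 1): max_ending_here = 2, max_so_far = 2
Position 2 (value 6): max_ending_here = 8, max_so_far = 8
Position 3 (value -2): max_ending_here = 6, max_so_far = 8
Position 4 (value 6): max_ending_here = 12, max_so_far = 12
Position 5 (value -9): max_ending_here = 3, max_so_far = 12

Maximum subarray: [1, 1, 6, -2, 6]
Maximum sum: 12

The maximum subarray is [1, 1, 6, -2, 6] with sum 12. This subarray runs from index 0 to index 4.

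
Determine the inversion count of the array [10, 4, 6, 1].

Finding inversions in [10, 4, 6, 1]:

(0, 1): arr[0]=10 > arr[1]=4
(0, 2): arr[0]=10 > arr[2]=6
(0, 3): arr[0]=10 > arr[3]=1
(1, 3): arr[1]=4 > arr[3]=1
(2, 3): arr[2]=6 > arr[3]=1

Total inversions: 5

The array has 5 inversion(s): (0,1), (0,2), (0,3), (1,3), (2,3). Each pair (i,j) satisfies i < j and arr[i] > arr[j].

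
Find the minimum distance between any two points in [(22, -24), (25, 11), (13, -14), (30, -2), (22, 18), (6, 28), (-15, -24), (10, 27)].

Computing all pairwise distances among 8 points:

d((22, -24), (25, 11)) = 35.1283
d((22, -24), (13, -14)) = 13.4536
d((22, -24), (30, -2)) = 23.4094
d((22, -24), (22, 18)) = 42.0
d((22, -24), (6, 28)) = 54.4059
d((22, -24), (-15, -24)) = 37.0
d((22, -24), (10, 27)) = 52.3927
d((25, 11), (13, -14)) = 27.7308
d((25, 11), (30, -2)) = 13.9284
d((25, 11), (22, 18)) = 7.6158
d((25, 11), (6, 28)) = 25.4951
d((25, 11), (-15, -24)) = 53.1507
d((25, 11), (10, 27)) = 21.9317
d((13, -14), (30, -2)) = 20.8087
d((13, -14), (22, 18)) = 33.2415
d((13, -14), (6, 28)) = 42.5793
d((13, -14), (-15, -24)) = 29.7321
d((13, -14), (10, 27)) = 41.1096
d((30, -2), (22, 18)) = 21.5407
d((30, -2), (6, 28)) = 38.4187
d((30, -2), (-15, -24)) = 50.0899
d((30, -2), (10, 27)) = 35.2278
d((22, 18), (6, 28)) = 18.868
d((22, 18), (-15, -24)) = 55.9732
d((22, 18), (10, 27)) = 15.0
d((6, 28), (-15, -24)) = 56.0803
d((6, 28), (10, 27)) = 4.1231 <-- minimum
d((-15, -24), (10, 27)) = 56.7979

Closest pair: (6, 28) and (10, 27) with distance 4.1231

The closest pair is (6, 28) and (10, 27) with Euclidean distance 4.1231. For 8 points, brute-force pairwise comparison is shown above. For large n, the divide-and-conquer algorithm (sort by x, recurse on halves, check the dividing strip) achieves O(n log n).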